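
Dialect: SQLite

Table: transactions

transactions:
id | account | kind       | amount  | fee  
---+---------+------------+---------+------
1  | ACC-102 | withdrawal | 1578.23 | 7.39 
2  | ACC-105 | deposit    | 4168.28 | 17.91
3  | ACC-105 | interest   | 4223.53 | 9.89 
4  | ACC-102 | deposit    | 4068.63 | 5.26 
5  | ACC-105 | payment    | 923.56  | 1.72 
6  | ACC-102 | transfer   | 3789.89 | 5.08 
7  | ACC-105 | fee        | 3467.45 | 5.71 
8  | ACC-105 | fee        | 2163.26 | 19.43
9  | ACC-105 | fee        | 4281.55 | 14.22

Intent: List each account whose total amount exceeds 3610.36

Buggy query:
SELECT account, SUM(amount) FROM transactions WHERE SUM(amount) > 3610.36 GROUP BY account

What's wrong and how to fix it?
Bug: WHERE runs before GROUP BY, so aggregates aren't available there

Fix: Move the aggregate condition to a HAVING clause

Corrected query:
SELECT account, SUM(amount) FROM transactions GROUP BY account HAVING SUM(amount) > 3610.36

Result:
account | SUM(amount)
--------+------------
ACC-102 | 9436.75    
ACC-105 | 19227.63   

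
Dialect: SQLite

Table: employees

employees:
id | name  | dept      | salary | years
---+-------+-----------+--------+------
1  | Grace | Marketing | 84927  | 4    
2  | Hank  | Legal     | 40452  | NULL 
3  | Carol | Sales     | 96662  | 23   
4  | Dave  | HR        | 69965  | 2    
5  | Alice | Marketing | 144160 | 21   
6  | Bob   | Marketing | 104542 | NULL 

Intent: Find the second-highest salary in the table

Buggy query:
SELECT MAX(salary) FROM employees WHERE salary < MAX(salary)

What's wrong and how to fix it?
Bug: The inner MAX is an aggregate inside WHERE, which is not allowed

Fix: Put the inner MAX in a scalar subquery

Corrected query:
SELECT MAX(salary) FROM employees WHERE salary < (SELECT MAX(salary) FROM employees)

Result:
MAX(salary)
-----------
104542     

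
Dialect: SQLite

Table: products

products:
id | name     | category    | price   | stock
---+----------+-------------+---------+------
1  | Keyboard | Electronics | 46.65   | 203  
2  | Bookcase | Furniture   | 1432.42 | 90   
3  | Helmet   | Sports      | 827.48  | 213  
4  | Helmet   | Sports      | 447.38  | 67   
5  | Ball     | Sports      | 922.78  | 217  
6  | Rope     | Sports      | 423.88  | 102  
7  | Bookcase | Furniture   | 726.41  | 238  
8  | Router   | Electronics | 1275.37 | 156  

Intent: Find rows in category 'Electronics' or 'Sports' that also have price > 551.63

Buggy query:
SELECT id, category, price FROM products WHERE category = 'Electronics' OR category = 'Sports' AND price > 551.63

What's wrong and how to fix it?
Bug: AND binds tighter than OR, so this parses as category = 'Electronics' OR (category = 'Sports' AND price > 551.63)

Fix: Group the OR with parentheses (or use IN), then AND the threshold

Corrected query:
SELECT id, category, price FROM products WHERE (category = 'Electronics' OR category = 'Sports') AND price > 551.63

Result:
id | category    | price  
---+-------------+--------
3  | Sports      | 827.48 
5  | Sports      | 922.78 
8  | Electronics | 1275.37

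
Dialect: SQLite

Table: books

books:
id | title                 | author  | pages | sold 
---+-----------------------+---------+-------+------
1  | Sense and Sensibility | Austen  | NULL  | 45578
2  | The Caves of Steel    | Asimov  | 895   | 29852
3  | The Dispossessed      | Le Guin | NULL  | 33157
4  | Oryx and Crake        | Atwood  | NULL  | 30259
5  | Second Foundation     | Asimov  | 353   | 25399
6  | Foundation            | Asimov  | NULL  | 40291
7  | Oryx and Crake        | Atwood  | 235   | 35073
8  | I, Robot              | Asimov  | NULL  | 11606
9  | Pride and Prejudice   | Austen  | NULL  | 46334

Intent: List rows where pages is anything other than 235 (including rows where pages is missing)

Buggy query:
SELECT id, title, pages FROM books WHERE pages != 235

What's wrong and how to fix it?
Bug: 'pages != 235' is unknown when pages is NULL, so NULL rows are silently excluded

Fix: Add an explicit OR pages IS NULL to include the missing-value rows

Corrected query:
SELECT id, title, pages FROM books WHERE pages != 235 OR pages IS NULL

Result:
id | title                 | pages
---+-----------------------+------
1  | Sense and Sensibility | NULL 
2  | The Caves of Steel    | 895  
3  | The Dispossessed      | NULL 
4  | Oryx and Crake        | NULL 
5  | Second Foundation     | 353  
6  | Foundation            | NULL 
8  | I, Robot              | NULL 
9  | Pride and Prejudice   | NULL 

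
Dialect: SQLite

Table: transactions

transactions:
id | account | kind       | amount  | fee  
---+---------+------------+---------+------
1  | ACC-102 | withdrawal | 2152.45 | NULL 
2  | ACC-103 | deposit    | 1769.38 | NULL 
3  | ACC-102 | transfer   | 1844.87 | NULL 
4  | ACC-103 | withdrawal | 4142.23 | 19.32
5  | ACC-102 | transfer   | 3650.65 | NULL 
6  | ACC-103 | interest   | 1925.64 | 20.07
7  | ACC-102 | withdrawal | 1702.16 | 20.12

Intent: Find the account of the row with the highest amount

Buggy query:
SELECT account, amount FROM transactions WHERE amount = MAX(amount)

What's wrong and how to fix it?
Bug: MAX(amount) is an aggregate and cannot be used directly in WHERE

Fix: Wrap MAX in a scalar subquery so WHERE compares against a single value

Corrected query:
SELECT account, amount FROM transactions WHERE amount = (SELECT MAX(amount) FROM transactions)

Result:
account | amount 
--------+--------
ACC-103 | 4142.23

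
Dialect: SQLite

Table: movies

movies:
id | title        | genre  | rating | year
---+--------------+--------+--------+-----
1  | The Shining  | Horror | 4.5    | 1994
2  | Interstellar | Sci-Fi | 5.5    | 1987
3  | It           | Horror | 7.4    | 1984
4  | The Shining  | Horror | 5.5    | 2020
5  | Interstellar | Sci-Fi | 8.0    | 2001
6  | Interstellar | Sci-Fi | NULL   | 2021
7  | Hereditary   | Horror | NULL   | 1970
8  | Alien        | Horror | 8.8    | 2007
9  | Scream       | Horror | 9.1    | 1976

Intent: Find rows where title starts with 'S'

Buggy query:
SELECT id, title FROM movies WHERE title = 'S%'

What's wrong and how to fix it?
Bug: '=' compares the literal string including the % character; pattern matching needs LIKE

Fix: Use LIKE for wildcard pattern matching

Corrected query:
SELECT id, title FROM movies WHERE title LIKE 'S%'

Result:
id | title 
---+-------
9  | Scream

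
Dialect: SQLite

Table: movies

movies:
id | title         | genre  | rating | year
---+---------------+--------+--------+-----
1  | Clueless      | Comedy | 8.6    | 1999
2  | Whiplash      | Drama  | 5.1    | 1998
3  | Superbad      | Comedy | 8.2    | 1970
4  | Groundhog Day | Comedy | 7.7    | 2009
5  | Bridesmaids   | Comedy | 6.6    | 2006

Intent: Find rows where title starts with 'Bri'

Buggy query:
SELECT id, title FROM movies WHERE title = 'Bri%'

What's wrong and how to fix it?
Bug: Wildcards only work with LIKE; '=' treats '%' as a literal character

Fix: Replace '=' with LIKE so 'Bri%' is treated as a pattern

Corrected query:
SELECT id, title FROM movies WHERE title LIKE 'Bri%'

Result:
id | title      
---+------------
5  | Bridesmaids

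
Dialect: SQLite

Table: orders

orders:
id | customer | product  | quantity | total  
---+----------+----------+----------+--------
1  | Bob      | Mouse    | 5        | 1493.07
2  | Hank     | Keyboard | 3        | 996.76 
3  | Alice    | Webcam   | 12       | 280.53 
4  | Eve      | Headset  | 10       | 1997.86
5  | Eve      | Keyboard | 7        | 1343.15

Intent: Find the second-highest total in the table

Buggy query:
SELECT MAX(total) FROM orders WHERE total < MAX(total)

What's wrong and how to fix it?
Bug: The inner MAX is an aggregate inside WHERE, which is not allowed

Fix: Compute the overall MAX in a subquery, then take MAX of rows below it

Corrected query:
SELECT MAX(total) FROM orders WHERE total < (SELECT MAX(total) FROM orders)

Result:
MAX(total)
----------
1493.07   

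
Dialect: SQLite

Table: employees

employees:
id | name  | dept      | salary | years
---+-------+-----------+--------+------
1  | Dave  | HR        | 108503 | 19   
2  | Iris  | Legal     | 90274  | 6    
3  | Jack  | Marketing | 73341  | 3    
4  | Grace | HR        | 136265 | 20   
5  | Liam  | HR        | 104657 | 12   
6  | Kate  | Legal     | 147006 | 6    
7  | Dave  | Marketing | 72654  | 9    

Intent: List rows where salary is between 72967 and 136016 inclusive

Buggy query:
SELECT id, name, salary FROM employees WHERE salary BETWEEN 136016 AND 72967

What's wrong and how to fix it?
Bug: BETWEEN expects the lower bound first; with 136016 AND 72967 the range is empty

Fix: Swap the bounds so the smaller value comes first

Corrected query:
SELECT id, name, salary FROM employees WHERE salary BETWEEN 72967 AND 136016

Result:
id | name | salary
---+------+-------
1  | Dave | 108503
2  | Iris | 90274 
3  | Jack | 73341 
5  | Liam | 104657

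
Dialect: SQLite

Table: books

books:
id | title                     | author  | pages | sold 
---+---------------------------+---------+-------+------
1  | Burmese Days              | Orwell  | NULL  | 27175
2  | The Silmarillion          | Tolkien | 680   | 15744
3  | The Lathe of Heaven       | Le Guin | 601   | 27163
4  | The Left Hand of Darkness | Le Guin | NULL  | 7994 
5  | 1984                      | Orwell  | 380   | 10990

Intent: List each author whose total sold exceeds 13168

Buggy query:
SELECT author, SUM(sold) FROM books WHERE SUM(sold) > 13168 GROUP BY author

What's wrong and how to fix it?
Bug: Aggregate functions cannot appear in a WHERE clause

Fix: Use HAVING (which filters groups after aggregation) instead of WHERE

Corrected query:
SELECT author, SUM(sold) FROM books GROUP BY author HAVING SUM(sold) > 13168

Result:
author  | SUM(sold)
--------+----------
Le Guin | 35157    
Orwell  | 38165    
Tolkien | 15744    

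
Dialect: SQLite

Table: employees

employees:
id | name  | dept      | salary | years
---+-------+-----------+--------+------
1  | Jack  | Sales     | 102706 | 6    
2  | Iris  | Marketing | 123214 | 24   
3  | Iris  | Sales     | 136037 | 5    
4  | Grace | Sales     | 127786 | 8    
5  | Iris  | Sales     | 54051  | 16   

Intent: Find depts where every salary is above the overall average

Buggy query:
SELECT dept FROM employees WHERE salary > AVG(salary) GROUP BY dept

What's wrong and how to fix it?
Bug: WHERE evaluates per row before aggregation, so AVG() is unavailable

Fix: Compute the overall average in a scalar subquery and compare each group's MIN against it in HAVING

Corrected query:
SELECT dept FROM employees GROUP BY dept HAVING MIN(salary) > (SELECT AVG(salary) FROM employees)

Result:
dept     
---------
Marketing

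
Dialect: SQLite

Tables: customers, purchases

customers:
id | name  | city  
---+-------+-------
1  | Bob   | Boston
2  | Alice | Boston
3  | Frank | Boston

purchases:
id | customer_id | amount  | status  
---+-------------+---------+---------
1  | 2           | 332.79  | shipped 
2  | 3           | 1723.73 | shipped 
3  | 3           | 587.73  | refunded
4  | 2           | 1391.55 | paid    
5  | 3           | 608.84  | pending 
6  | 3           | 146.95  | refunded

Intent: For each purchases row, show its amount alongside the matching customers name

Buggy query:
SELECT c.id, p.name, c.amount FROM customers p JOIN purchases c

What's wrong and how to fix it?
Bug: Missing join condition: each purchases row is matched to all customers rows instead of just its own

Fix: Add ON c.customer_id = p.id to the JOIN

Corrected query:
SELECT c.id, p.name, c.amount FROM customers p JOIN purchases c ON c.customer_id = p.id

Result:
id | name  | amount 
---+-------+--------
1  | Alice | 332.79 
2  | Frank | 1723.73
3  | Frank | 587.73 
4  | Alice | 1391.55
5  | Frank | 608.84 
6  | Frank | 146.95 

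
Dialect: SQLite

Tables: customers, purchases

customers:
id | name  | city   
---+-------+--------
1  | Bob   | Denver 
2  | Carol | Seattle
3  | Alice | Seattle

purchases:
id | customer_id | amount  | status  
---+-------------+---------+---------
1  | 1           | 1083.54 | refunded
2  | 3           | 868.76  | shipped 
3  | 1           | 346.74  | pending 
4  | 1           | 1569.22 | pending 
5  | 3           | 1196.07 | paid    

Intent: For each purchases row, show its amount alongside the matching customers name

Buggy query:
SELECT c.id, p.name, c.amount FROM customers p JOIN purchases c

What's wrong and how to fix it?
Bug: JOIN with no ON clause produces a cartesian product; every purchases row pairs with every customers row

Fix: Specify the join condition linking the foreign key to the parent id

Corrected query:
SELECT c.id, p.name, c.amount FROM customers p JOIN purchases c ON c.customer_id = p.id

Result:
id | name  | amount 
---+-------+--------
1  | Bob   | 1083.54
2  | Alice | 868.76 
3  | Bob   | 346.74 
4  | Bob   | 1569.22
5  | Alice | 1196.07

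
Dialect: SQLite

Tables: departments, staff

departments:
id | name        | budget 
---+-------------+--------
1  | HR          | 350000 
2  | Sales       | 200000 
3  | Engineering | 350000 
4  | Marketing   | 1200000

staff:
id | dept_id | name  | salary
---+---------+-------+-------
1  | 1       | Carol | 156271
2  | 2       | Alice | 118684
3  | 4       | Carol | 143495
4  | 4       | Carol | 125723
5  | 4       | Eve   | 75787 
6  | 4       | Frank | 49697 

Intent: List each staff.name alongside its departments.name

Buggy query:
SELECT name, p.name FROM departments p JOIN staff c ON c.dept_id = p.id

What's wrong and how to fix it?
Bug: 'name' exists in both joined tables, so the database can't tell which one is meant

Fix: Qualify the column with its table alias (c.name)

Corrected query:
SELECT c.name, p.name FROM departments p JOIN staff c ON c.dept_id = p.id

Result:
name  | name     
------+----------
Carol | HR       
Alice | Sales    
Carol | Marketing
Carol | Marketing
Eve   | Marketing
Frank | Marketing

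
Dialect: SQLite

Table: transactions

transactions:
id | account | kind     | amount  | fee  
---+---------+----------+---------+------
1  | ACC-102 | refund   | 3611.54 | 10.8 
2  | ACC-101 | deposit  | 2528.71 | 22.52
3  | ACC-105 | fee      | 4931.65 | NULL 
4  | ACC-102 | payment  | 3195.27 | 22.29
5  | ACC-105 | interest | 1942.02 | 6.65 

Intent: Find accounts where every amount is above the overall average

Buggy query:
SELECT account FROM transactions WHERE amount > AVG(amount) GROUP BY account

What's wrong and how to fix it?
Bug: AVG() is an aggregate; it can't sit directly in WHERE

Fix: Use a subquery for AVG and a HAVING MIN(...) filter so the condition holds for every row in the group

Corrected query:
SELECT account FROM transactions GROUP BY account HAVING MIN(amount) > (SELECT AVG(amount) FROM transactions)

Result:
(no rows)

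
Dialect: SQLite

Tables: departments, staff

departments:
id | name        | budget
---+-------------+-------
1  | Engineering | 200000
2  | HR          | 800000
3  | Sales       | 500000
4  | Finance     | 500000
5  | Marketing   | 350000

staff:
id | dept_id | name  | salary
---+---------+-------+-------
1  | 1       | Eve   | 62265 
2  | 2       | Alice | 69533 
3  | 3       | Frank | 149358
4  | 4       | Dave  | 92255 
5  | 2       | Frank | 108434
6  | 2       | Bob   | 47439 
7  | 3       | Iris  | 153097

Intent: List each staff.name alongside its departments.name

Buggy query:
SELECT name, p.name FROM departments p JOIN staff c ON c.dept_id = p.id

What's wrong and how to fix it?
Bug: 'name' exists in both joined tables, so the database can't tell which one is meant

Fix: Prefix ambiguous columns with the table alias

Corrected query:
SELECT c.name, p.name FROM departments p JOIN staff c ON c.dept_id = p.id

Result:
name  | name       
------+------------
Eve   | Engineering
Alice | HR         
Frank | Sales      
Dave  | Finance    
Frank | HR         
Bob   | HR         
Iris  | Sales      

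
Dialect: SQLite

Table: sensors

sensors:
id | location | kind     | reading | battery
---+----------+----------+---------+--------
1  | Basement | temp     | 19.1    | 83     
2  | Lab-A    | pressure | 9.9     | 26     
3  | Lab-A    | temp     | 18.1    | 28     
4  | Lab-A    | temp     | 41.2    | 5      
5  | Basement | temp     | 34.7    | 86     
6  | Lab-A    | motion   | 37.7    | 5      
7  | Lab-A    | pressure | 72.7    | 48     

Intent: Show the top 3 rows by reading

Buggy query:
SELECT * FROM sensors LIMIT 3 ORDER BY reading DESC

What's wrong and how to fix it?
Bug: LIMIT must come after ORDER BY

Fix: Swap the clauses: ORDER BY first, then LIMIT

Corrected query:
SELECT * FROM sensors ORDER BY reading DESC LIMIT 3

Result:
id | location | kind     | reading | battery
---+----------+----------+---------+--------
7  | Lab-A    | pressure | 72.7    | 48     
4  | Lab-A    | temp     | 41.2    | 5      
6  | Lab-A    | motion   | 37.7    | 5      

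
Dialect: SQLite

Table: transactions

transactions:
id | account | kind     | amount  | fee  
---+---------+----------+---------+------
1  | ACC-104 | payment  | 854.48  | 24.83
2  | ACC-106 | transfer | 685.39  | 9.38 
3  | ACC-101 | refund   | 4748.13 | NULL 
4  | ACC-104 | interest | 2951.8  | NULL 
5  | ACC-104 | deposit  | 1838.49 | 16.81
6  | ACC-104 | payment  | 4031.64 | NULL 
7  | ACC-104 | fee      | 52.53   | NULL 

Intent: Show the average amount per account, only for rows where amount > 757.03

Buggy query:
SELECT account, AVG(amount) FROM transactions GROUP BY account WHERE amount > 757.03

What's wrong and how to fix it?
Bug: WHERE cannot follow GROUP BY

Fix: Place WHERE between FROM and GROUP BY

Corrected query:
SELECT account, AVG(amount) FROM transactions WHERE amount > 757.03 GROUP BY account

Result:
account | AVG(amount)
--------+------------
ACC-101 | 4748.13    
ACC-104 | 2419.1025  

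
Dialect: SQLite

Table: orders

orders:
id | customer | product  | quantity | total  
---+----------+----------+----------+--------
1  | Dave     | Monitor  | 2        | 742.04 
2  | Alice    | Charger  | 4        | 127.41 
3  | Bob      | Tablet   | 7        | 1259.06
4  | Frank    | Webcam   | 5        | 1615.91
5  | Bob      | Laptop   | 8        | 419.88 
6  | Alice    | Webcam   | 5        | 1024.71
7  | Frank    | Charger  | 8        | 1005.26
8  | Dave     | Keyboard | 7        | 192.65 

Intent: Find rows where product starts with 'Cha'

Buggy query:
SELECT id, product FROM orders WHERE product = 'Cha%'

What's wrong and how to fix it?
Bug: '=' compares the literal string including the % character; pattern matching needs LIKE

Fix: Replace '=' with LIKE so 'Cha%' is treated as a pattern

Corrected query:
SELECT id, product FROM orders WHERE product LIKE 'Cha%'

Result:
id | product
---+--------
2  | Charger
7  | Charger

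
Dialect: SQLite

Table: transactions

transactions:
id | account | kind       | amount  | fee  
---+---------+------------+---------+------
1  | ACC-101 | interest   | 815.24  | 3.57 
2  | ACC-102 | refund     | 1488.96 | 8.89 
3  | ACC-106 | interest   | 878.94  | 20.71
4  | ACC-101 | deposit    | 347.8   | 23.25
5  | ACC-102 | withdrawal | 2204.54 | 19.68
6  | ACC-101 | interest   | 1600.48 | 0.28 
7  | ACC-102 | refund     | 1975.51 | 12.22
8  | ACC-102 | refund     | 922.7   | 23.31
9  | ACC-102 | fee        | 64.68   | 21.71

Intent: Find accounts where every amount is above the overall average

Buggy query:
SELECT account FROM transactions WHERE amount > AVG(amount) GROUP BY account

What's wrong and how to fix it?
Bug: WHERE evaluates per row before aggregation, so AVG() is unavailable

Fix: Compute the overall average in a scalar subquery and compare each group's MIN against it in HAVING

Corrected query:
SELECT account FROM transactions GROUP BY account HAVING MIN(amount) > (SELECT AVG(amount) FROM transactions)

Result:
(no rows)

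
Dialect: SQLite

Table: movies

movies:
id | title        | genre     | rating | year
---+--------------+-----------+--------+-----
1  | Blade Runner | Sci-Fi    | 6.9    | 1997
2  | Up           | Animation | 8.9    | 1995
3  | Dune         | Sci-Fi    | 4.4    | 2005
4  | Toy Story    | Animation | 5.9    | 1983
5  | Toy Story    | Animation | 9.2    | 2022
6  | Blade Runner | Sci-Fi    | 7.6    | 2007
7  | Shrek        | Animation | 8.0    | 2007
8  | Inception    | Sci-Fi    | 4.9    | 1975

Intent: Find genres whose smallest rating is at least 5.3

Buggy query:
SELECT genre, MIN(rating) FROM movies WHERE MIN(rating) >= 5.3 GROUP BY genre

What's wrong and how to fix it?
Bug: Aggregates like MIN are computed per group after WHERE runs

Fix: Use HAVING for the per-group MIN condition

Corrected query:
SELECT genre, MIN(rating) FROM movies GROUP BY genre HAVING MIN(rating) >= 5.3

Result:
genre     | MIN(rating)
----------+------------
Animation | 5.9        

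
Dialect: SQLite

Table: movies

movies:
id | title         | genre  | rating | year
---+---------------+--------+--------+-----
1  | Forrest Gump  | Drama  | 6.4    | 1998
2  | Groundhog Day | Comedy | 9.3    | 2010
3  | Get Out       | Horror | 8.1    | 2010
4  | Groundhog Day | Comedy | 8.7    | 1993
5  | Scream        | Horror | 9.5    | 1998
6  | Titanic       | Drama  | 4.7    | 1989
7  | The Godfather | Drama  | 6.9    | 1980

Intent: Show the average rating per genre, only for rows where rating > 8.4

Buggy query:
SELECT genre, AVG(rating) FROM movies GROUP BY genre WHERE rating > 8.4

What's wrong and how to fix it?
Bug: WHERE cannot follow GROUP BY

Fix: Move the WHERE clause before GROUP BY

Corrected query:
SELECT genre, AVG(rating) FROM movies WHERE rating > 8.4 GROUP BY genre

Result:
genre  | AVG(rating)
-------+------------
Comedy | 9          
Horror | 9.5        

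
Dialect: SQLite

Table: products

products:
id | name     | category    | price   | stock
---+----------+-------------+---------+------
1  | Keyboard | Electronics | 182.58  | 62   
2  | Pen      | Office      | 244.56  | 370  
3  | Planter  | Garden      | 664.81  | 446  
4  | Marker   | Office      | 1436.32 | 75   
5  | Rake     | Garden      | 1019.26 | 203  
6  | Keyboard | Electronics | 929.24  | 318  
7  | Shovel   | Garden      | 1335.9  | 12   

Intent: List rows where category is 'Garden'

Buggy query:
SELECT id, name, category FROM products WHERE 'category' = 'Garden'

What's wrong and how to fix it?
Bug: 'category' in single quotes is a string literal, not the column; the comparison is literal-vs-literal and never true

Fix: Reference the column as category without single quotes

Corrected query:
SELECT id, name, category FROM products WHERE category = 'Garden'

Result:
id | name    | category
---+---------+---------
3  | Planter | Garden  
5  | Rake    | Garden  
7  | Shovel  | Garden  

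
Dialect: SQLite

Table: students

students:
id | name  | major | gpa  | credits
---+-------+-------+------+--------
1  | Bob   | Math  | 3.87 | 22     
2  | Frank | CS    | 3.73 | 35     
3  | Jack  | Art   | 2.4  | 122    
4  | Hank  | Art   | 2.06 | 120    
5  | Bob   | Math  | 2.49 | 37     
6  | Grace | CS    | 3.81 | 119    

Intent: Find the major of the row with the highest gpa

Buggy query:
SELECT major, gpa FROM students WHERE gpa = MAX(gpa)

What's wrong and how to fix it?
Bug: WHERE is evaluated per row; an aggregate over the whole table isn't defined there

Fix: Wrap MAX in a scalar subquery so WHERE compares against a single value

Corrected query:
SELECT major, gpa FROM students WHERE gpa = (SELECT MAX(gpa) FROM students)

Result:
major | gpa 
------+-----
Math  | 3.87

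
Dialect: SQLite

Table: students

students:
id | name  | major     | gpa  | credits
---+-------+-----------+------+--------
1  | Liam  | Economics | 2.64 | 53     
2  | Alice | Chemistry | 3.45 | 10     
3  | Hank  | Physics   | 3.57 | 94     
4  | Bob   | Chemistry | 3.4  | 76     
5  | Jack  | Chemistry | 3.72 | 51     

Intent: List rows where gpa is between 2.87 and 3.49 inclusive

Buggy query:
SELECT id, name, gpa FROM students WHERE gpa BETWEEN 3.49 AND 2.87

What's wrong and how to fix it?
Bug: The bounds are reversed; BETWEEN a AND b requires a <= b to match anything

Fix: Write BETWEEN 2.87 AND 3.49

Corrected query:
SELECT id, name, gpa FROM students WHERE gpa BETWEEN 2.87 AND 3.49

Result:
id | name  | gpa 
---+-------+-----
2  | Alice | 3.45
4  | Bob   | 3.4 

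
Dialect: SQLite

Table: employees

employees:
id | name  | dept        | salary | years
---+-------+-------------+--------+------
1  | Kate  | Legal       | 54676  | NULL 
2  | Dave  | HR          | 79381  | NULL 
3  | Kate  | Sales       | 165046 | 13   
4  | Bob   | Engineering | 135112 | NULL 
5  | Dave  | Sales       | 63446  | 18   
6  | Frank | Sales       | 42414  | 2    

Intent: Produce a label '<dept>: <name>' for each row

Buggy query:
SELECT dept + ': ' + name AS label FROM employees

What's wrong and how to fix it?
Bug: SQLite uses || for string concatenation; + coerces text to numbers (yielding 0)

Fix: Replace + with || to concatenate text

Corrected query:
SELECT dept || ': ' || name AS label FROM employees

Result:
label           
----------------
Legal: Kate     
HR: Dave        
Sales: Kate     
Engineering: Bob
Sales: Dave     
Sales: Frank    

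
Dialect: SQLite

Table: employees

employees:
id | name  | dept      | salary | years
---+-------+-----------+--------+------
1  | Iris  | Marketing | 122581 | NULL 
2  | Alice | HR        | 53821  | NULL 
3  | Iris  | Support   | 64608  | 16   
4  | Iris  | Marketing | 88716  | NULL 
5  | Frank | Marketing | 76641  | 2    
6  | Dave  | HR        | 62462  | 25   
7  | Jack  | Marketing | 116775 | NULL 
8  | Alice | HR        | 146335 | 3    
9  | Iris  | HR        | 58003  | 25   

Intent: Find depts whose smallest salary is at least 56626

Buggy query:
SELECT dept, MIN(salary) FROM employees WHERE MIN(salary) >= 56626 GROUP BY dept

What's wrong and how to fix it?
Bug: MIN() in WHERE is a misuse of aggregate

Fix: Use HAVING for the per-group MIN condition

Corrected query:
SELECT dept, MIN(salary) FROM employees GROUP BY dept HAVING MIN(salary) >= 56626

Result:
dept      | MIN(salary)
----------+------------
Marketing | 76641      
Support   | 64608      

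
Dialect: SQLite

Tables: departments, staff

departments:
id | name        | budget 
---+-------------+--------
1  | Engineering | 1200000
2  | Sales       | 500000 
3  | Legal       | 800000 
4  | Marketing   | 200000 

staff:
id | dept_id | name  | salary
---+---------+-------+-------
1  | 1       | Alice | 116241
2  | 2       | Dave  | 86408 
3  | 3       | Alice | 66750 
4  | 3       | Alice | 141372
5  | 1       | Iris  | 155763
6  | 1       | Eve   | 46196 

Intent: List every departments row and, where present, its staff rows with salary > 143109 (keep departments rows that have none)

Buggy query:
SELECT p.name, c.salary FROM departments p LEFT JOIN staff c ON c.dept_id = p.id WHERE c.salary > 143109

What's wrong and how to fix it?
Bug: A WHERE condition on the right-hand table after LEFT JOIN drops unmatched parents

Fix: Put 'c.salary > 143109' in the JOIN's ON clause instead of WHERE

Corrected query:
SELECT p.name, c.salary FROM departments p LEFT JOIN staff c ON c.dept_id = p.id AND c.salary > 143109

Result:
name        | salary
------------+-------
Engineering | 155763
Sales       | NULL  
Legal       | NULL  
Marketing   | NULL  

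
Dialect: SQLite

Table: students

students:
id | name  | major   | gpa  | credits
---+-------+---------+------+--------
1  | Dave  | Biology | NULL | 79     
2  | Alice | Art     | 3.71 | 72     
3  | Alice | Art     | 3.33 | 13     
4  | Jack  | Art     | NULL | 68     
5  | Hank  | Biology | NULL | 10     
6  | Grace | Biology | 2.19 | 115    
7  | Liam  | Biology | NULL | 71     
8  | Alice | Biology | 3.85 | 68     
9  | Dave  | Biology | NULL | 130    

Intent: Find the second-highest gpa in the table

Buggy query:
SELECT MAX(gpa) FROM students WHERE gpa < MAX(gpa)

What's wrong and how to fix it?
Bug: The inner MAX is an aggregate inside WHERE, which is not allowed

Fix: Put the inner MAX in a scalar subquery

Corrected query:
SELECT MAX(gpa) FROM students WHERE gpa < (SELECT MAX(gpa) FROM students)

Result:
MAX(gpa)
--------
3.71    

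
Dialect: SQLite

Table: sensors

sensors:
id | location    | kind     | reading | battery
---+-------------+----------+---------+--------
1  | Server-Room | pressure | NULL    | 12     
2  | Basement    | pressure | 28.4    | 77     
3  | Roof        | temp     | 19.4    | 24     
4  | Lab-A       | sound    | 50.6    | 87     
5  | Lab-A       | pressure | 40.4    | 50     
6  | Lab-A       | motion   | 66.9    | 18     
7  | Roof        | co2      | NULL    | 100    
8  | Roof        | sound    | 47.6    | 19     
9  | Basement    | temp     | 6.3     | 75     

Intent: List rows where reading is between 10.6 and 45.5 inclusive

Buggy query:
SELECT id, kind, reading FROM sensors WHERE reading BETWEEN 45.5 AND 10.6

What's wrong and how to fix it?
Bug: The bounds are reversed; BETWEEN a AND b requires a <= b to match anything

Fix: Swap the bounds so the smaller value comes first

Corrected query:
SELECT id, kind, reading FROM sensors WHERE reading BETWEEN 10.6 AND 45.5

Result:
id | kind     | reading
---+----------+--------
2  | pressure | 28.4   
3  | temp     | 19.4   
5  | pressure | 40.4   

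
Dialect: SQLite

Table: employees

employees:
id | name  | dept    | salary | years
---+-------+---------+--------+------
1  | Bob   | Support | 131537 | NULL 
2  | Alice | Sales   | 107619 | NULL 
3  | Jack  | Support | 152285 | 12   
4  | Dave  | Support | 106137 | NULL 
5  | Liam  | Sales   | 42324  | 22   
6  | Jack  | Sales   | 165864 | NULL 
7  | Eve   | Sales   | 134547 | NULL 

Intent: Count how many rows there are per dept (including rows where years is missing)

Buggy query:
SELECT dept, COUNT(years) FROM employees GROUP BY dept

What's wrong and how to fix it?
Bug: COUNT(column) counts non-NULL values only; rows with NULL years aren't counted

Fix: Replace COUNT(years) with COUNT(*)

Corrected query:
SELECT dept, COUNT(*) FROM employees GROUP BY dept

Result:
dept    | COUNT(*)
--------+---------
Sales   | 4       
Support | 3       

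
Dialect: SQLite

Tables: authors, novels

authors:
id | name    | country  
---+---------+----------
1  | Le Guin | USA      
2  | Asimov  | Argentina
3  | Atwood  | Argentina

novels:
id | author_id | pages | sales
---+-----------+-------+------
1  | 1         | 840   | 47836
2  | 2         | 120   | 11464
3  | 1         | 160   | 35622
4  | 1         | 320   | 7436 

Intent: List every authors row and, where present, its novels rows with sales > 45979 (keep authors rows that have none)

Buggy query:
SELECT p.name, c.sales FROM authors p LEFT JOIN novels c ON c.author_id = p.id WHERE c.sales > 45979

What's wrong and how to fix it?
Bug: Filtering c.sales in WHERE discards the NULL rows produced by LEFT JOIN, turning it into an inner join

Fix: Put 'c.sales > 45979' in the JOIN's ON clause instead of WHERE

Corrected query:
SELECT p.name, c.sales FROM authors p LEFT JOIN novels c ON c.author_id = p.id AND c.sales > 45979

Result:
name    | sales
--------+------
Le Guin | 47836
Asimov  | NULL 
Atwood  | NULL 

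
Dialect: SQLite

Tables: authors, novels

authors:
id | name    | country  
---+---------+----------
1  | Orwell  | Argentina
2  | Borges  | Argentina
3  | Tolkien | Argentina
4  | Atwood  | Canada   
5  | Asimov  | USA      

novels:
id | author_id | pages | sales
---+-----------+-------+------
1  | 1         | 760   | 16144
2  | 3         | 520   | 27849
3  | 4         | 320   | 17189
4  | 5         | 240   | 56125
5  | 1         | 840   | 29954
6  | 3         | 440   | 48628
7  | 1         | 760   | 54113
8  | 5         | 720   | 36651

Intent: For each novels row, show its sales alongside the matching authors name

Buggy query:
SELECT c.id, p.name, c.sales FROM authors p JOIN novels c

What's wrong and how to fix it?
Bug: Missing join condition: each novels row is matched to all authors rows instead of just its own

Fix: Add ON c.author_id = p.id to the JOIN

Corrected query:
SELECT c.id, p.name, c.sales FROM authors p JOIN novels c ON c.author_id = p.id

Result:
id | name    | sales
---+---------+------
1  | Orwell  | 16144
2  | Tolkien | 27849
3  | Atwood  | 17189
4  | Asimov  | 56125
5  | Orwell  | 29954
6  | Tolkien | 48628
7  | Orwell  | 54113
8  | Asimov  | 36651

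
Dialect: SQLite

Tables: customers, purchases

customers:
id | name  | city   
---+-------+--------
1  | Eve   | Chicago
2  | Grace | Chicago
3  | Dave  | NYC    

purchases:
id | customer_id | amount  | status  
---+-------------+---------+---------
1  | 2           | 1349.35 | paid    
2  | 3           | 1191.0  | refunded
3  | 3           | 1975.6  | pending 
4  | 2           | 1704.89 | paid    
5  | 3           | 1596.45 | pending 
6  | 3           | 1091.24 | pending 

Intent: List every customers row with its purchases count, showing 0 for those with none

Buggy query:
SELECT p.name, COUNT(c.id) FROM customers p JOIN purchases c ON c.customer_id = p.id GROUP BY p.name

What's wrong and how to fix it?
Bug: INNER JOIN drops customers rows that have no matching purchases rows

Fix: Switch to LEFT JOIN to retain unmatched parent rows

Corrected query:
SELECT p.name, COUNT(c.id) FROM customers p LEFT JOIN purchases c ON c.customer_id = p.id GROUP BY p.name

Result:
name  | COUNT(c.id)
------+------------
Dave  | 4          
Eve   | 0          
Grace | 2          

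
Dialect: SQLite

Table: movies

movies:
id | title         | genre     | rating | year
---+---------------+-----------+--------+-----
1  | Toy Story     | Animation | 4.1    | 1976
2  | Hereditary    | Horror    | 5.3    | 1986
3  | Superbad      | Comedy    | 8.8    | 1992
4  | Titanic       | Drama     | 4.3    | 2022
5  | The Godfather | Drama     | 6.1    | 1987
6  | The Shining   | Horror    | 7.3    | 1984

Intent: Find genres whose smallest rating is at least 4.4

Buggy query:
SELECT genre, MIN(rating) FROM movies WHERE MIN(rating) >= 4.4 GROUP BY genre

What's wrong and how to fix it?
Bug: Aggregates like MIN are computed per group after WHERE runs

Fix: Replace WHERE with HAVING after the GROUP BY

Corrected query:
SELECT genre, MIN(rating) FROM movies GROUP BY genre HAVING MIN(rating) >= 4.4

Result:
genre  | MIN(rating)
-------+------------
Comedy | 8.8        
Horror | 5.3        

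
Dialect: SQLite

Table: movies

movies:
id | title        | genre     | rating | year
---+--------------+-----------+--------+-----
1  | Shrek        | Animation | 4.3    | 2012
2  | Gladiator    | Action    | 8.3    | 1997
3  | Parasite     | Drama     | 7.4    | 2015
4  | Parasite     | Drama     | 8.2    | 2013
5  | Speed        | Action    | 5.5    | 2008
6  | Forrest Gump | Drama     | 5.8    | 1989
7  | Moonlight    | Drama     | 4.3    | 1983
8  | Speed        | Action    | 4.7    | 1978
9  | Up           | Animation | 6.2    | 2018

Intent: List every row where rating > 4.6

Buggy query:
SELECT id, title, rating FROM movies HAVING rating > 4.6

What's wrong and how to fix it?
Bug: HAVING filters the output of aggregation, but this query has no GROUP BY and no aggregate functions, so SQLite rejects it (HAVING clause on a non-aggregate query); the condition here is per row

Fix: Replace HAVING with WHERE since the condition applies to individual rows

Corrected query:
SELECT id, title, rating FROM movies WHERE rating > 4.6

Result:
id | title        | rating
---+--------------+-------
2  | Gladiator    | 8.3   
3  | Parasite     | 7.4   
4  | Parasite     | 8.2   
5  | Speed        | 5.5   
6  | Forrest Gump | 5.8   
8  | Speed        | 4.7   
9  | Up           | 6.2   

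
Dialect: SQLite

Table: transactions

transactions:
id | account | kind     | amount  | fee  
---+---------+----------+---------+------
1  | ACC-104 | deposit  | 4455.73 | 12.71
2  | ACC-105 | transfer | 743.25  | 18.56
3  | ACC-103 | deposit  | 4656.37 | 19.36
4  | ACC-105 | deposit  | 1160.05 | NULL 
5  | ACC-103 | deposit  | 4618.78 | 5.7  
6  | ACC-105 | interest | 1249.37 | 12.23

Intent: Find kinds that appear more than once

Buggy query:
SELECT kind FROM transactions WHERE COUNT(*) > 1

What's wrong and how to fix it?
Bug: WHERE can't reference COUNT(*); aggregates are computed after WHERE

Fix: Group first, then use HAVING for the count condition

Corrected query:
SELECT kind FROM transactions GROUP BY kind HAVING COUNT(*) > 1

Result:
kind   
-------
deposit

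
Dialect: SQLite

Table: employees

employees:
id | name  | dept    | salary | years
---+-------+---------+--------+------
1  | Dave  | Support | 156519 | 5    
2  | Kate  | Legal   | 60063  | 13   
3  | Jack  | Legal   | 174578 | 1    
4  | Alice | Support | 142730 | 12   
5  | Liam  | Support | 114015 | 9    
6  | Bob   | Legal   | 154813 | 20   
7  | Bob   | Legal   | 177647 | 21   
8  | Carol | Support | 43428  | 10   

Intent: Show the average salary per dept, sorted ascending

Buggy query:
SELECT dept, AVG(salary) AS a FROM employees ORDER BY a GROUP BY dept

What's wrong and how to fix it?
Bug: ORDER BY appears before GROUP BY; SQL clause order requires GROUP BY first

Fix: Reorder: SELECT … FROM … GROUP BY … ORDER BY …

Corrected query:
SELECT dept, AVG(salary) AS a FROM employees GROUP BY dept ORDER BY a

Result:
dept    | a        
--------+----------
Support | 114173   
Legal   | 141775.25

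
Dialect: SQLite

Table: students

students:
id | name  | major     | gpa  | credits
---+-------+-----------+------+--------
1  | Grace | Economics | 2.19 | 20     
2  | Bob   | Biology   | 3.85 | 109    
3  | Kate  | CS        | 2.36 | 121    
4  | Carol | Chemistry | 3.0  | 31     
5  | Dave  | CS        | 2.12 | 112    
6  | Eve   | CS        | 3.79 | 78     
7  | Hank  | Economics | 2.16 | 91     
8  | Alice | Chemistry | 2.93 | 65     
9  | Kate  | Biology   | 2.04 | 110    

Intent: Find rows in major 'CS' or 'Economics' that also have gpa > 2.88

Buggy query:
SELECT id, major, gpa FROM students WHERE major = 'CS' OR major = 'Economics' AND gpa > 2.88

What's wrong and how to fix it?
Bug: AND binds tighter than OR, so this parses as major = 'CS' OR (major = 'Economics' AND gpa > 2.88)

Fix: Add parentheses around the OR so the AND applies to both alternatives

Corrected query:
SELECT id, major, gpa FROM students WHERE (major = 'CS' OR major = 'Economics') AND gpa > 2.88

Result:
id | major | gpa 
---+-------+-----
6  | CS    | 3.79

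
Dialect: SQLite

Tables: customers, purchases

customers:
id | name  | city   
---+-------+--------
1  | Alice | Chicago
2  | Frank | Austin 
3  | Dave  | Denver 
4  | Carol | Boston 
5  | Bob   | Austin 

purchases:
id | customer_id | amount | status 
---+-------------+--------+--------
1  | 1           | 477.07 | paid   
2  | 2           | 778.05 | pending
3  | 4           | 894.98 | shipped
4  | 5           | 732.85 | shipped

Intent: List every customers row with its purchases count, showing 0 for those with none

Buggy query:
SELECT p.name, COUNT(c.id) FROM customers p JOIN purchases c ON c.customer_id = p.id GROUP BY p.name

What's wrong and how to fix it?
Bug: INNER JOIN drops customers rows that have no matching purchases rows

Fix: Switch to LEFT JOIN to retain unmatched parent rows

Corrected query:
SELECT p.name, COUNT(c.id) FROM customers p LEFT JOIN purchases c ON c.customer_id = p.id GROUP BY p.name

Result:
name  | COUNT(c.id)
------+------------
Alice | 1          
Bob   | 1          
Carol | 1          
Dave  | 0          
Frank | 1          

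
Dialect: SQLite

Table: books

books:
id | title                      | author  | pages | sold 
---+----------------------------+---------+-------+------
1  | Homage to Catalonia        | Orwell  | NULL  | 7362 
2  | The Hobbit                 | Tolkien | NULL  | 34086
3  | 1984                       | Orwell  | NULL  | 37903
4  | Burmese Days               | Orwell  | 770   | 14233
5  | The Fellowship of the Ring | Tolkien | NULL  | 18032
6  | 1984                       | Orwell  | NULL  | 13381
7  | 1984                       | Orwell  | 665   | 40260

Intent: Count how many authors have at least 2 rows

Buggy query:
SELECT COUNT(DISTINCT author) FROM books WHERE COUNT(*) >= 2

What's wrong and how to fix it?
Bug: COUNT(*) cannot appear in WHERE; the per-group count doesn't exist yet

Fix: Group first with HAVING COUNT(*) >= 2, then COUNT the resulting groups

Corrected query:
SELECT COUNT(*) FROM (SELECT author FROM books GROUP BY author HAVING COUNT(*) >= 2)

Result:
COUNT(*)
--------
2       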